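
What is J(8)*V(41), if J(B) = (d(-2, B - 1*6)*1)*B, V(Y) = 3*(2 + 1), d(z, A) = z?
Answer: -144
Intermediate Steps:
V(Y) = 9 (V(Y) = 3*3 = 9)
J(B) = -2*B (J(B) = (-2*1)*B = -2*B)
J(8)*V(41) = -2*8*9 = -16*9 = -144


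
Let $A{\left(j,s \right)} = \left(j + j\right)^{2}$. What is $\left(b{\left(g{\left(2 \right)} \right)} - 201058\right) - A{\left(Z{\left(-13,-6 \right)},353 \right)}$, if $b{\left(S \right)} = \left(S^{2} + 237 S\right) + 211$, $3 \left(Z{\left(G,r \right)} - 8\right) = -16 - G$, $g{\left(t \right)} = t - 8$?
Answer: $-202429$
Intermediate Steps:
$g{\left(t \right)} = -8 + t$
$Z{\left(G,r \right)} = \frac{8}{3} - \frac{G}{3}$ ($Z{\left(G,r \right)} = 8 + \frac{-16 - G}{3} = 8 - \left(\frac{16}{3} + \frac{G}{3}\right) = \frac{8}{3} - \frac{G}{3}$)
$b{\left(S \right)} = 211 + S^{2} + 237 S$
$A{\left(j,s \right)} = 4 j^{2}$ ($A{\left(j,s \right)} = \left(2 j\right)^{2} = 4 j^{2}$)
$\left(b{\left(g{\left(2 \right)} \right)} - 201058\right) - A{\left(Z{\left(-13,-6 \right)},353 \right)} = \left(\left(211 + \left(-8 + 2\right)^{2} + 237 \left(-8 + 2\right)\right) - 201058\right) - 4 \left(\frac{8}{3} - - \frac{13}{3}\right)^{2} = \left(\left(211 + \left(-6\right)^{2} + 237 \left(-6\right)\right) - 201058\right) - 4 \left(\frac{8}{3} + \frac{13}{3}\right)^{2} = \left(\left(211 + 36 - 1422\right) - 201058\right) - 4 \cdot 7^{2} = \left(-1175 - 201058\right) - 4 \cdot 49 = -202233 - 196 = -202429$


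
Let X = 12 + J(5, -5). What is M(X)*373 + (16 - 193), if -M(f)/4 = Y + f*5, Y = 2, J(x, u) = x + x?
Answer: -167281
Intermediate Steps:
J(x, u) = 2*x
X = 22 (X = 12 + 2*5 = 12 + 10 = 22)
M(f) = -8 - 20*f (M(f) = -4*(2 + f*5) = -4*(2 + 5*f) = -8 - 20*f)
M(X)*373 + (16 - 193) = (-8 - 20*22)*373 + (16 - 193) = (-8 - 440)*373 - 177 = -448*373 - 177 = -167104 - 177 = -167281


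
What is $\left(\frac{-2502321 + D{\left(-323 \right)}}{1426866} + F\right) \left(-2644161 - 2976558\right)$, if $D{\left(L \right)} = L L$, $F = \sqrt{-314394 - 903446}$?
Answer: $\frac{2246406532708}{237811} - 22482876 i \sqrt{76115} \approx 9.4462 \cdot 10^{6} - 6.2028 \cdot 10^{9} i$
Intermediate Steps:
$F = 4 i \sqrt{76115}$ ($F = \sqrt{-1217840} = 4 i \sqrt{76115} \approx 1103.6 i$)
$D{\left(L \right)} = L^{2}$
$\left(\frac{-2502321 + D{\left(-323 \right)}}{1426866} + F\right) \left(-2644161 - 2976558\right) = \left(\frac{-2502321 + \left(-323\right)^{2}}{1426866} + 4 i \sqrt{76115}\right) \left(-2644161 - 2976558\right) = \left(\left(-2502321 + 104329\right) \frac{1}{1426866} + 4 i \sqrt{76115}\right) \left(-5620719\right) = \left(\left(-2397992\right) \frac{1}{1426866} + 4 i \sqrt{76115}\right) \left(-5620719\right) = \left(- \frac{1198996}{713433} + 4 i \sqrt{76115}\right) \left(-5620719\right) = \frac{2246406532708}{237811} - 22482876 i \sqrt{76115}$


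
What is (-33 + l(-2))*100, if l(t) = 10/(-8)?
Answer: -3425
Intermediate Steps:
l(t) = -5/4 (l(t) = 10*(-⅛) = -5/4)
(-33 + l(-2))*100 = (-33 - 5/4)*100 = -137/4*100 = -3425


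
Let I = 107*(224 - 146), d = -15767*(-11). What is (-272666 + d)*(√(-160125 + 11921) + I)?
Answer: -828165234 - 198458*I*√37051 ≈ -8.2817e+8 - 3.82e+7*I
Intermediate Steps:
d = 173437
I = 8346 (I = 107*78 = 8346)
(-272666 + d)*(√(-160125 + 11921) + I) = (-272666 + 173437)*(√(-160125 + 11921) + 8346) = -99229*(√(-148204) + 8346) = -99229*(2*I*√37051 + 8346) = -99229*(8346 + 2*I*√37051) = -828165234 - 198458*I*√37051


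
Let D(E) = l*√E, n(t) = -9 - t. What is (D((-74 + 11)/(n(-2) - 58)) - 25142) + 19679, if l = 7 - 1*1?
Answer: -5463 + 18*√455/65 ≈ -5457.1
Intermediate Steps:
l = 6 (l = 7 - 1 = 6)
D(E) = 6*√E
(D((-74 + 11)/(n(-2) - 58)) - 25142) + 19679 = (6*√((-74 + 11)/((-9 - 1*(-2)) - 58)) - 25142) + 19679 = (6*√(-63/((-9 + 2) - 58)) - 25142) + 19679 = (6*√(-63/(-7 - 58)) - 25142) + 19679 = (6*√(-63/(-65)) - 25142) + 19679 = (6*√(-63*(-1/65)) - 25142) + 19679 = (6*√(63/65) - 25142) + 19679 = (6*(3*√455/65) - 25142) + 19679 = (18*√455/65 - 25142) + 19679 = (-25142 + 18*√455/65) + 19679 = -5463 + 18*√455/65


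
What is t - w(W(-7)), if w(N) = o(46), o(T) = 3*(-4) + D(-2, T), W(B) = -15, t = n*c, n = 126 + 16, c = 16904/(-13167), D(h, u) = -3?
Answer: -2202863/13167 ≈ -167.30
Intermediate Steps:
c = -16904/13167 (c = 16904*(-1/13167) = -16904/13167 ≈ -1.2838)
n = 142
t = -2400368/13167 (t = 142*(-16904/13167) = -2400368/13167 ≈ -182.30)
o(T) = -15 (o(T) = 3*(-4) - 3 = -12 - 3 = -15)
w(N) = -15
t - w(W(-7)) = -2400368/13167 - 1*(-15) = -2400368/13167 + 15 = -2202863/13167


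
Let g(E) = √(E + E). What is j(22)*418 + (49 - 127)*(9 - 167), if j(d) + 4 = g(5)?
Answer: 10652 + 418*√10 ≈ 11974.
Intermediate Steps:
g(E) = √2*√E (g(E) = √(2*E) = √2*√E)
j(d) = -4 + √10 (j(d) = -4 + √2*√5 = -4 + √10)
j(22)*418 + (49 - 127)*(9 - 167) = (-4 + √10)*418 + (49 - 127)*(9 - 167) = (-1672 + 418*√10) - 78*(-158) = (-1672 + 418*√10) + 12324 = 10652 + 418*√10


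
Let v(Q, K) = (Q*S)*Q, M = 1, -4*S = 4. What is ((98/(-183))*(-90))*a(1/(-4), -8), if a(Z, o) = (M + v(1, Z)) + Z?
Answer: -735/61 ≈ -12.049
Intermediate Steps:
S = -1 (S = -1/4*4 = -1)
v(Q, K) = -Q**2 (v(Q, K) = (Q*(-1))*Q = (-Q)*Q = -Q**2)
a(Z, o) = Z (a(Z, o) = (1 - 1*1**2) + Z = (1 - 1*1) + Z = (1 - 1) + Z = 0 + Z = Z)
((98/(-183))*(-90))*a(1/(-4), -8) = ((98/(-183))*(-90))/(-4) = ((98*(-1/183))*(-90))*(-1/4) = -98/183*(-90)*(-1/4) = (2940/61)*(-1/4) = -735/61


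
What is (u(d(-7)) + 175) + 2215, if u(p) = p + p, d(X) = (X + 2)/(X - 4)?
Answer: 26300/11 ≈ 2390.9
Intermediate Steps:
d(X) = (2 + X)/(-4 + X)
u(p) = 2*p
(u(d(-7)) + 175) + 2215 = (2*((2 - 7)/(-4 - 7)) + 175) + 2215 = (2*(-5/(-11)) + 175) + 2215 = (2*(-1/11*(-5)) + 175) + 2215 = (2*(5/11) + 175) + 2215 = (10/11 + 175) + 2215 = 1935/11 + 2215 = 26300/11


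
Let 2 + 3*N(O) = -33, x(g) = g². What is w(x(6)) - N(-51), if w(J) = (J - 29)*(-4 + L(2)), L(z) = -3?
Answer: -112/3 ≈ -37.333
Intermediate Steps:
N(O) = -35/3 (N(O) = -⅔ + (⅓)*(-33) = -⅔ - 11 = -35/3)
w(J) = 203 - 7*J (w(J) = (J - 29)*(-4 - 3) = (-29 + J)*(-7) = 203 - 7*J)
w(x(6)) - N(-51) = (203 - 7*6²) - 1*(-35/3) = (203 - 7*36) + 35/3 = (203 - 252) + 35/3 = -49 + 35/3 = -112/3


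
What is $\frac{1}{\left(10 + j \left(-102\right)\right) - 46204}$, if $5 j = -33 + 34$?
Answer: $- \frac{5}{231072} \approx -2.1638 \cdot 10^{-5}$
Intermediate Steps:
$j = \frac{1}{5}$ ($j = \frac{-33 + 34}{5} = \frac{1}{5} \cdot 1 = \frac{1}{5} \approx 0.2$)
$\frac{1}{\left(10 + j \left(-102\right)\right) - 46204} = \frac{1}{\left(10 + \frac{1}{5} \left(-102\right)\right) - 46204} = \frac{1}{\left(10 - \frac{102}{5}\right) - 46204} = \frac{1}{- \frac{52}{5} - 46204} = \frac{1}{- \frac{231072}{5}} = - \frac{5}{231072}$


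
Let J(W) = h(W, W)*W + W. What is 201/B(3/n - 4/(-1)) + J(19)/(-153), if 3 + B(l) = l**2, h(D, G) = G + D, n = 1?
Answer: -1111/2346 ≈ -0.47357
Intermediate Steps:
h(D, G) = D + G
B(l) = -3 + l**2
J(W) = W + 2*W**2 (J(W) = (W + W)*W + W = (2*W)*W + W = 2*W**2 + W = W + 2*W**2)
201/B(3/n - 4/(-1)) + J(19)/(-153) = 201/(-3 + (3/1 - 4/(-1))**2) + (19*(1 + 2*19))/(-153) = 201/(-3 + (3*1 - 4*(-1))**2) + (19*(1 + 38))*(-1/153) = 201/(-3 + (3 + 4)**2) + (19*39)*(-1/153) = 201/(-3 + 7**2) + 741*(-1/153) = 201/(-3 + 49) - 247/51 = 201/46 - 247/51 = -1111/2346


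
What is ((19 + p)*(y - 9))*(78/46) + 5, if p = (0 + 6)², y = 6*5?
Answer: 45160/23 ≈ 1963.5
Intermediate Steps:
y = 30
p = 36 (p = 6² = 36)
((19 + p)*(y - 9))*(78/46) + 5 = ((19 + 36)*(30 - 9))*(78/46) + 5 = (55*21)*(78*(1/46)) + 5 = 1155*(39/23) + 5 = 45045/23 + 5 = 45160/23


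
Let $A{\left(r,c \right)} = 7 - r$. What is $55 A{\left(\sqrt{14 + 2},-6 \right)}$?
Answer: $165$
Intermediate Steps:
$55 A{\left(\sqrt{14 + 2},-6 \right)} = 55 \left(7 - \sqrt{14 + 2}\right) = 55 \left(7 - \sqrt{16}\right) = 55 \left(7 - 4\right) = 55 \cdot 3 = 165$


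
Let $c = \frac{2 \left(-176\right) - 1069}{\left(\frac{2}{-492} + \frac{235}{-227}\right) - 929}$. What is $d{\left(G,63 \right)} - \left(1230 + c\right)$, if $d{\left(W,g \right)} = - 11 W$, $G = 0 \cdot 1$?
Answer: $- \frac{63959715132}{51935255} \approx -1231.5$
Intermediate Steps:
$c = \frac{79351482}{51935255}$ ($c = \frac{-352 - 1069}{\left(2 \left(- \frac{1}{492}\right) + 235 \left(- \frac{1}{227}\right)\right) - 929} = - \frac{1421}{\left(- \frac{1}{246} - \frac{235}{227}\right) - 929} = - \frac{1421}{- \frac{58037}{55842} - 929} = - \frac{1421}{- \frac{51935255}{55842}} = \left(-1421\right) \left(- \frac{55842}{51935255}\right) = \frac{79351482}{51935255} \approx 1.5279$)
$G = 0$
$d{\left(G,63 \right)} - \left(1230 + c\right) = \left(-11\right) 0 - \frac{63959715132}{51935255} = 0 - \frac{63959715132}{51935255} = - \frac{63959715132}{51935255}$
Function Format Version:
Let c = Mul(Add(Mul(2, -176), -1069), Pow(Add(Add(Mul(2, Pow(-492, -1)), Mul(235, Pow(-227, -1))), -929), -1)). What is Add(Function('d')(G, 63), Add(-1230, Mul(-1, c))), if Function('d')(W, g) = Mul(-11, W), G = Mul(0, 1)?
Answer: Rational(-63959715132, 51935255) ≈ -1231.5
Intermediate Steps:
c = Rational(79351482, 51935255) (c = Mul(Add(-352, -1069), Pow(Add(Add(Mul(2, Rational(-1, 492)), Mul(235, Rational(-1, 227))), -929), -1)) = Mul(-1421, Pow(Add(Add(Rational(-1, 246), Rational(-235, 227)), -929), -1)) = Mul(-1421, Pow(Add(Rational(-58037, 55842), -929), -1)) = Mul(-1421, Pow(Rational(-51935255, 55842), -1)) = Mul(-1421, Rational(-55842, 51935255)) = Rational(79351482, 51935255) ≈ 1.5279)
G = 0
Add(Function('d')(G, 63), Add(-1230, Mul(-1, c))) = Add(Mul(-11, 0), Add(-1230, Mul(-1, Rational(79351482, 51935255)))) = Add(0, Add(-1230, Rational(-79351482, 51935255))) = Add(0, Rational(-63959715132, 51935255)) = Rational(-63959715132, 51935255)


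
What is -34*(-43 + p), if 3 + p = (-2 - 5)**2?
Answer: -102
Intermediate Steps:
p = 46 (p = -3 + (-2 - 5)**2 = -3 + (-7)**2 = -3 + 49 = 46)
-34*(-43 + p) = -34*(-43 + 46) = -34*3 = -102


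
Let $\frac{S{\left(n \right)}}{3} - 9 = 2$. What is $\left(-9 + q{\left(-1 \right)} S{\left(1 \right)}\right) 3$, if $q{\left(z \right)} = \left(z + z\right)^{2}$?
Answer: $369$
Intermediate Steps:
$S{\left(n \right)} = 33$ ($S{\left(n \right)} = 27 + 3 \cdot 2 = 27 + 6 = 33$)
$q{\left(z \right)} = 4 z^{2}$ ($q{\left(z \right)} = \left(2 z\right)^{2} = 4 z^{2}$)
$\left(-9 + q{\left(-1 \right)} S{\left(1 \right)}\right) 3 = \left(-9 + 4 \left(-1\right)^{2} \cdot 33\right) 3 = \left(-9 + 4 \cdot 1 \cdot 33\right) 3 = \left(-9 + 4 \cdot 33\right) 3 = \left(-9 + 132\right) 3 = 123 \cdot 3 = 369$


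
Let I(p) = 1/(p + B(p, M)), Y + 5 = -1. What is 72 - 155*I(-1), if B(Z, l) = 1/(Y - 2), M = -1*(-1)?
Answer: 1888/9 ≈ 209.78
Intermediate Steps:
Y = -6 (Y = -5 - 1 = -6)
M = 1
B(Z, l) = -⅛ (B(Z, l) = 1/(-6 - 2) = 1/(-8) = -⅛)
I(p) = 1/(-⅛ + p) (I(p) = 1/(p - ⅛) = 1/(-⅛ + p))
72 - 155*I(-1) = 72 - 1240/(-1 + 8*(-1)) = 72 - 1240/(-1 - 8) = 72 - 1240/(-9) = 72 - 1240*(-1)/9 = 72 - 155*(-8/9) = 72 + 1240/9 = 1888/9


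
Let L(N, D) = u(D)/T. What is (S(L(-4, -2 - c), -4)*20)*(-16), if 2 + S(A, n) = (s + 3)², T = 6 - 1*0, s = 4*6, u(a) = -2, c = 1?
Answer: -232640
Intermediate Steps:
s = 24
T = 6 (T = 6 + 0 = 6)
L(N, D) = -⅓ (L(N, D) = -2/6 = -2*⅙ = -⅓)
S(A, n) = 727 (S(A, n) = -2 + (24 + 3)² = -2 + 27² = -2 + 729 = 727)
(S(L(-4, -2 - c), -4)*20)*(-16) = (727*20)*(-16) = 14540*(-16) = -232640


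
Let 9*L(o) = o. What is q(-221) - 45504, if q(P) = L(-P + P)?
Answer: -45504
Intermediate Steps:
L(o) = o/9
q(P) = 0 (q(P) = (-P + P)/9 = (1/9)*0 = 0)
q(-221) - 45504 = 0 - 45504 = -45504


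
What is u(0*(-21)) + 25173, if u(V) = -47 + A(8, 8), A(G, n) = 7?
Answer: 25133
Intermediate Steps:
u(V) = -40 (u(V) = -47 + 7 = -40)
u(0*(-21)) + 25173 = -40 + 25173 = 25133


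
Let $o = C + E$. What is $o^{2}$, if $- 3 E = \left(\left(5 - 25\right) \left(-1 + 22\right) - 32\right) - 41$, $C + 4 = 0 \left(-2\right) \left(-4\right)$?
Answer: $\frac{231361}{9} \approx 25707.0$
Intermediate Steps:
$C = -4$ ($C = -4 + 0 \left(-2\right) \left(-4\right) = -4 + 0 \left(-4\right) = -4 + 0 = -4$)
$E = \frac{493}{3}$ ($E = - \frac{\left(\left(5 - 25\right) \left(-1 + 22\right) - 32\right) - 41}{3} = - \frac{\left(\left(-20\right) 21 - 32\right) - 41}{3} = - \frac{\left(-420 - 32\right) - 41}{3} = - \frac{-452 - 41}{3} = \left(- \frac{1}{3}\right) \left(-493\right) = \frac{493}{3} \approx 164.33$)
$o = \frac{481}{3}$ ($o = -4 + \frac{493}{3} = \frac{481}{3} \approx 160.33$)
$o^{2} = \left(\frac{481}{3}\right)^{2} = \frac{231361}{9}$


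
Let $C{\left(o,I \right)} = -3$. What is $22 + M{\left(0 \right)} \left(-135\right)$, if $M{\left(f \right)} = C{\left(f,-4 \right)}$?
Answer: $427$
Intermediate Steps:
$M{\left(f \right)} = -3$
$22 + M{\left(0 \right)} \left(-135\right) = 22 - -405 = 22 + 405 = 427$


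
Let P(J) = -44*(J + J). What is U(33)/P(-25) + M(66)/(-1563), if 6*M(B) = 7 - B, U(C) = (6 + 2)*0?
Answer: 59/9378 ≈ 0.0062913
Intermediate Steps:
U(C) = 0 (U(C) = 8*0 = 0)
P(J) = -88*J
M(B) = 7/6 - B/6 (M(B) = (7 - B)/6 = 7/6 - B/6)
U(33)/P(-25) + M(66)/(-1563) = 0/((-88*(-25))) + (7/6 - ⅙*66)/(-1563) = 0/2200 + (7/6 - 11)*(-1/1563) = 0*(1/2200) - 59/6*(-1/1563) = 0 + 59/9378 = 59/9378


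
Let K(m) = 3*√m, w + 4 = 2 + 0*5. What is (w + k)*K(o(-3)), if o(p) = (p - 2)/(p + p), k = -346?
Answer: -174*√30 ≈ -953.04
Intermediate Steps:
o(p) = (-2 + p)/(2*p) (o(p) = (-2 + p)/((2*p)) = (-2 + p)*(1/(2*p)) = (-2 + p)/(2*p))
w = -2 (w = -4 + (2 + 0*5) = -4 + (2 + 0) = -4 + 2 = -2)
(w + k)*K(o(-3)) = (-2 - 346)*(3*√((½)*(-2 - 3)/(-3))) = -1044*√((½)*(-⅓)*(-5)) = -1044*√(⅚) = -1044*√30/6 = -174*√30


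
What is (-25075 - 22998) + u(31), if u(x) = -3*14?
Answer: -48115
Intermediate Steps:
u(x) = -42
(-25075 - 22998) + u(31) = (-25075 - 22998) - 42 = -48073 - 42 = -48115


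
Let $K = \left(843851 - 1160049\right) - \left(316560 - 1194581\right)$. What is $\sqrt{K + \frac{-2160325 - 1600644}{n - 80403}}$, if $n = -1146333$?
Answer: $\frac{\sqrt{5871399248877743}}{102228} \approx 749.55$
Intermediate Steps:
$K = 561823$ ($K = \left(843851 - 1160049\right) - \left(316560 - 1194581\right) = -316198 - -878021 = -316198 + 878021 = 561823$)
$\sqrt{K + \frac{-2160325 - 1600644}{n - 80403}} = \sqrt{561823 + \frac{-2160325 - 1600644}{-1146333 - 80403}} = \sqrt{561823 - \frac{3760969}{-1226736}} = \sqrt{561823 - - \frac{3760969}{1226736}} = \sqrt{561823 + \frac{3760969}{1226736}} = \sqrt{\frac{689212260697}{1226736}} = \frac{\sqrt{5871399248877743}}{102228}$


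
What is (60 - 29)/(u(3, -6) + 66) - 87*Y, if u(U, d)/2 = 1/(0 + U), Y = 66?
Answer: -1148307/200 ≈ -5741.5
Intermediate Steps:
u(U, d) = 2/U (u(U, d) = 2/(0 + U) = 2/U)
(60 - 29)/(u(3, -6) + 66) - 87*Y = (60 - 29)/(2/3 + 66) - 87*66 = 31/(2*(⅓) + 66) - 5742 = 31/(⅔ + 66) - 5742 = 31/(200/3) - 5742 = 31*(3/200) - 5742 = 93/200 - 5742 = -1148307/200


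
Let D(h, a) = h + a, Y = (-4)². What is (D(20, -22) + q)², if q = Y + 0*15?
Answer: 196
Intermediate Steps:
Y = 16
D(h, a) = a + h
q = 16 (q = 16 + 0*15 = 16 + 0 = 16)
(D(20, -22) + q)² = ((-22 + 20) + 16)² = (-2 + 16)² = 14² = 196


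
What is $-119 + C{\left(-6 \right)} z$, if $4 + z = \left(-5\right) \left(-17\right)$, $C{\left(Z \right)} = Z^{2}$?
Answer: $2797$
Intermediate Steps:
$z = 81$ ($z = -4 - -85 = -4 + 85 = 81$)
$-119 + C{\left(-6 \right)} z = -119 + \left(-6\right)^{2} \cdot 81 = -119 + 36 \cdot 81 = -119 + 2916 = 2797$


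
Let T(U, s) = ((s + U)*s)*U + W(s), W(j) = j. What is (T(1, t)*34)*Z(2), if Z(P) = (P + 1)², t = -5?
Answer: 4590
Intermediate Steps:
T(U, s) = s + U*s*(U + s) (T(U, s) = ((s + U)*s)*U + s = ((U + s)*s)*U + s = (s*(U + s))*U + s = U*s*(U + s) + s = s + U*s*(U + s))
Z(P) = (1 + P)²
(T(1, t)*34)*Z(2) = (-5*(1 + 1² + 1*(-5))*34)*(1 + 2)² = (-5*(1 + 1 - 5)*34)*3² = (-5*(-3)*34)*9 = (15*34)*9 = 510*9 = 4590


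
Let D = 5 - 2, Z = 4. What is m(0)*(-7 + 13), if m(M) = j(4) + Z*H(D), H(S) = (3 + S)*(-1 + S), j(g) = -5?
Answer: 258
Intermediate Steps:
D = 3
H(S) = (-1 + S)*(3 + S)
m(M) = 43 (m(M) = -5 + 4*(-3 + 3**2 + 2*3) = -5 + 4*(-3 + 9 + 6) = -5 + 4*12 = -5 + 48 = 43)
m(0)*(-7 + 13) = 43*(-7 + 13) = 43*6 = 258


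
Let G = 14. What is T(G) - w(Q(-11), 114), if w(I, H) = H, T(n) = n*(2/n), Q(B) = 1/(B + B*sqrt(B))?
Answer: -112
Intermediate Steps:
Q(B) = 1/(B + B**(3/2))
T(n) = 2
T(G) - w(Q(-11), 114) = 2 - 1*114 = 2 - 114 = -112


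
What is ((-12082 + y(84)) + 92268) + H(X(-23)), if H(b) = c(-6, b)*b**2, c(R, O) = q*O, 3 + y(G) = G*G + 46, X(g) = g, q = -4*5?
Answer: 330625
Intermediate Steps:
q = -20
y(G) = 43 + G**2 (y(G) = -3 + (G*G + 46) = -3 + (G**2 + 46) = -3 + (46 + G**2) = 43 + G**2)
c(R, O) = -20*O
H(b) = -20*b**3 (H(b) = (-20*b)*b**2 = -20*b**3)
((-12082 + y(84)) + 92268) + H(X(-23)) = ((-12082 + (43 + 84**2)) + 92268) - 20*(-23)**3 = ((-12082 + (43 + 7056)) + 92268) - 20*(-12167) = ((-12082 + 7099) + 92268) + 243340 = (-4983 + 92268) + 243340 = 87285 + 243340 = 330625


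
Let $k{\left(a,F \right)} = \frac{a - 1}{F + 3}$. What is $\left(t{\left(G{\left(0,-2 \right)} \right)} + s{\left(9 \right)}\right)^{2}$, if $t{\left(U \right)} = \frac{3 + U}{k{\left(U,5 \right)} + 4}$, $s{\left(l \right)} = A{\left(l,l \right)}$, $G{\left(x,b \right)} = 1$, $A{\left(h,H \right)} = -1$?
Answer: $0$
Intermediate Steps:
$k{\left(a,F \right)} = \frac{-1 + a}{3 + F}$
$s{\left(l \right)} = -1$
$t{\left(U \right)} = \frac{3 + U}{\frac{31}{8} + \frac{U}{8}}$ ($t{\left(U \right)} = \frac{3 + U}{\frac{-1 + U}{3 + 5} + 4} = \frac{3 + U}{\frac{-1 + U}{8} + 4} = \frac{3 + U}{\left(- \frac{1}{8} + \frac{U}{8}\right) + 4} = \frac{3 + U}{\frac{31}{8} + \frac{U}{8}}$)
$\left(t{\left(G{\left(0,-2 \right)} \right)} + s{\left(9 \right)}\right)^{2} = \left(\frac{8 \left(3 + 1\right)}{31 + 1} - 1\right)^{2} = \left(8 \cdot \frac{1}{32} \cdot 4 - 1\right)^{2} = \left(1 - 1\right)^{2} = 0^{2} = 0$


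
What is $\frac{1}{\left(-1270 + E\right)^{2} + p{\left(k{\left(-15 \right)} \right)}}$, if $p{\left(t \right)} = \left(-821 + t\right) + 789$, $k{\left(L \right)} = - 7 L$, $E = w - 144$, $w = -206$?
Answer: $\frac{1}{2624473} \approx 3.8103 \cdot 10^{-7}$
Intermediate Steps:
$E = -350$ ($E = -206 - 144 = -350$)
$p{\left(t \right)} = -32 + t$
$\frac{1}{\left(-1270 + E\right)^{2} + p{\left(k{\left(-15 \right)} \right)}} = \frac{1}{\left(-1270 - 350\right)^{2} - -73} = \frac{1}{\left(-1620\right)^{2} + \left(-32 + 105\right)} = \frac{1}{2624400 + 73} = \frac{1}{2624473}$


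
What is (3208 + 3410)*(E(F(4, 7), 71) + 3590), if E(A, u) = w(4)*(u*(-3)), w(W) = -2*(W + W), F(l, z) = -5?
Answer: 46312764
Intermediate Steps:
w(W) = -4*W
E(A, u) = 48*u (E(A, u) = (-4*4)*(u*(-3)) = -(-48)*u = 48*u)
(3208 + 3410)*(E(F(4, 7), 71) + 3590) = (3208 + 3410)*(48*71 + 3590) = 6618*(3408 + 3590) = 6618*6998 = 46312764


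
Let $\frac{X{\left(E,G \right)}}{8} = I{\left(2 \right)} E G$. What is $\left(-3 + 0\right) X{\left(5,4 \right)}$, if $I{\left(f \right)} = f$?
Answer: $-960$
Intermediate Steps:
$X{\left(E,G \right)} = 16 E G$ ($X{\left(E,G \right)} = 8 \cdot 2 E G = 16 E G$)
$\left(-3 + 0\right) X{\left(5,4 \right)} = \left(-3 + 0\right) 16 \cdot 5 \cdot 4 = \left(-3\right) 320 = -960$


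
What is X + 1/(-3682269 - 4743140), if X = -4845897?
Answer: -40828664196874/8425409 ≈ -4.8459e+6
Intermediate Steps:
X + 1/(-3682269 - 4743140) = -4845897 + 1/(-3682269 - 4743140) = -4845897 + 1/(-8425409) = -4845897 - 1/8425409 = -40828664196874/8425409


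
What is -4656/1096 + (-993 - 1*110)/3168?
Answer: -1994887/434016 ≈ -4.5963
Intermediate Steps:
-4656/1096 + (-993 - 1*110)/3168 = -4656*1/1096 + (-993 - 110)*(1/3168) = -582/137 - 1103*1/3168 = -582/137 - 1103/3168 = -1994887/434016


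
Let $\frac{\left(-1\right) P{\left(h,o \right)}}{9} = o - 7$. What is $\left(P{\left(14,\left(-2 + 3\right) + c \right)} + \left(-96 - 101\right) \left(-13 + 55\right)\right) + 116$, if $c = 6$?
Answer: $-8158$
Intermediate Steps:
$P{\left(h,o \right)} = 63 - 9 o$ ($P{\left(h,o \right)} = - 9 \left(o - 7\right) = - 9 \left(-7 + o\right) = 63 - 9 o$)
$\left(P{\left(14,\left(-2 + 3\right) + c \right)} + \left(-96 - 101\right) \left(-13 + 55\right)\right) + 116 = \left(\left(63 - 9 \left(\left(-2 + 3\right) + 6\right)\right) + \left(-96 - 101\right) \left(-13 + 55\right)\right) + 116 = \left(\left(63 - 9 \left(1 + 6\right)\right) - 8274\right) + 116 = \left(\left(63 - 63\right) - 8274\right) + 116 = \left(0 - 8274\right) + 116 = -8274 + 116 = -8158$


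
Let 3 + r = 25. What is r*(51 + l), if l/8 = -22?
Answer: -2750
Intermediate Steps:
r = 22 (r = -3 + 25 = 22)
l = -176 (l = 8*(-22) = -176)
r*(51 + l) = 22*(51 - 176) = 22*(-125) = -2750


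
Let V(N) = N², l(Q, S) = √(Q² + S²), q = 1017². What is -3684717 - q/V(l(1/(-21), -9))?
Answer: -132081582123/35722 ≈ -3.6975e+6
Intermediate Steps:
q = 1034289
-3684717 - q/V(l(1/(-21), -9)) = -3684717 - 1034289/((√((1/(-21))² + (-9)²))²) = -3684717 - 1034289/((√((-1/21)² + 81))²) = -3684717 - 1034289/((√(1/441 + 81))²) = -3684717 - 1034289/((√(35722/441))²) = -3684717 - 1034289/((√35722/21)²) = -3684717 - 1034289/35722/441 = -3684717 - 1034289*441/35722 = -3684717 - 1*456121449/35722 = -3684717 - 456121449/35722 = -132081582123/35722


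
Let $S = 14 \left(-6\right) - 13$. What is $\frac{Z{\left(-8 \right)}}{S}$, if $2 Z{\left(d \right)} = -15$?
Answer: $\frac{15}{194} \approx 0.07732$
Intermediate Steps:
$Z{\left(d \right)} = - \frac{15}{2}$ ($Z{\left(d \right)} = \frac{1}{2} \left(-15\right) = - \frac{15}{2}$)
$S = -97$ ($S = -84 - 13 = -97$)
$\frac{Z{\left(-8 \right)}}{S} = - \frac{15}{2 \left(-97\right)} = \left(- \frac{15}{2}\right) \left(- \frac{1}{97}\right) = \frac{15}{194}$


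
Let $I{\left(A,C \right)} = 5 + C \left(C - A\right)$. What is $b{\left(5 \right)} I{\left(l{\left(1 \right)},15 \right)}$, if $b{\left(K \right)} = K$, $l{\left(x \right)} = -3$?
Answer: $1375$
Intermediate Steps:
$b{\left(5 \right)} I{\left(l{\left(1 \right)},15 \right)} = 5 \left(5 + 15^{2} - \left(-3\right) 15\right) = 5 \left(5 + 225 + 45\right) = 5 \cdot 275 = 1375$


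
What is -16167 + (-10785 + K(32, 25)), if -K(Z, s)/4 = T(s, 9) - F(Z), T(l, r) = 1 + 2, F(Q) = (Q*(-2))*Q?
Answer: -35156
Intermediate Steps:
F(Q) = -2*Q**2 (F(Q) = (-2*Q)*Q = -2*Q**2)
T(l, r) = 3
K(Z, s) = -12 - 8*Z**2 (K(Z, s) = -4*(3 - (-2)*Z**2) = -4*(3 + 2*Z**2) = -12 - 8*Z**2)
-16167 + (-10785 + K(32, 25)) = -16167 + (-10785 + (-12 - 8*32**2)) = -16167 + (-10785 + (-12 - 8*1024)) = -16167 + (-10785 + (-12 - 8192)) = -16167 + (-10785 - 8204) = -16167 - 18989 = -35156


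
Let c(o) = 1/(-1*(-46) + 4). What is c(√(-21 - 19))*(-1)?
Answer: -1/50 ≈ -0.020000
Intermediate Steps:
c(o) = 1/50 (c(o) = 1/(46 + 4) = 1/50)
c(√(-21 - 19))*(-1) = (1/50)*(-1) = -1/50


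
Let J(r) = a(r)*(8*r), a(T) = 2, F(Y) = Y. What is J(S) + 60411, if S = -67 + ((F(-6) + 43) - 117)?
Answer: 58059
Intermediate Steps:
S = -147 (S = -67 + ((-6 + 43) - 117) = -67 + (37 - 117) = -67 - 80 = -147)
J(r) = 16*r (J(r) = 2*(8*r) = 16*r)
J(S) + 60411 = 16*(-147) + 60411 = -2352 + 60411 = 58059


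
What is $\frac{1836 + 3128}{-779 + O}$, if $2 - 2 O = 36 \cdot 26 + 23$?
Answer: $- \frac{9928}{2515} \approx -3.9475$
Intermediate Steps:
$O = - \frac{957}{2}$ ($O = 1 - \frac{36 \cdot 26 + 23}{2} = 1 - \frac{936 + 23}{2} = 1 - \frac{959}{2} = - \frac{957}{2} \approx -478.5$)
$\frac{1836 + 3128}{-779 + O} = \frac{1836 + 3128}{-779 - \frac{957}{2}} = \frac{4964}{- \frac{2515}{2}} = 4964 \left(- \frac{2}{2515}\right) = - \frac{9928}{2515}$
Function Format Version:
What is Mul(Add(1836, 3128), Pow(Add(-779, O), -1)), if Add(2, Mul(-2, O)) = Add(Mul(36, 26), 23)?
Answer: Rational(-9928, 2515) ≈ -3.9475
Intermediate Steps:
O = Rational(-957, 2) (O = Add(1, Mul(Rational(-1, 2), Add(Mul(36, 26), 23))) = Add(1, Mul(Rational(-1, 2), Add(936, 23))) = Add(1, Mul(Rational(-1, 2), 959)) = Add(1, Rational(-959, 2)) = Rational(-957, 2) ≈ -478.50)
Mul(Add(1836, 3128), Pow(Add(-779, O), -1)) = Mul(Add(1836, 3128), Pow(Add(-779, Rational(-957, 2)), -1)) = Mul(4964, Pow(Rational(-2515, 2), -1)) = Mul(4964, Rational(-2, 2515)) = Rational(-9928, 2515)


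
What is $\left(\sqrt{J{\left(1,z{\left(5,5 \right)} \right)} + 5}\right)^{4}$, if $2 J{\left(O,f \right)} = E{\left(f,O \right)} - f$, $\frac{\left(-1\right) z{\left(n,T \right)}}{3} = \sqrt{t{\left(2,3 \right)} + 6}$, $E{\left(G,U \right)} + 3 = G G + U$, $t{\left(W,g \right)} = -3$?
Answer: $313 + \frac{105 \sqrt{3}}{2} \approx 403.93$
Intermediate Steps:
$E{\left(G,U \right)} = -3 + U + G^{2}$ ($E{\left(G,U \right)} = -3 + \left(G G + U\right) = -3 + \left(G^{2} + U\right) = -3 + \left(U + G^{2}\right) = -3 + U + G^{2}$)
$z{\left(n,T \right)} = - 3 \sqrt{3}$ ($z{\left(n,T \right)} = - 3 \sqrt{-3 + 6} = - 3 \sqrt{3}$)
$J{\left(O,f \right)} = - \frac{3}{2} + \frac{O}{2} + \frac{f^{2}}{2} - \frac{f}{2}$ ($J{\left(O,f \right)} = \frac{\left(-3 + O + f^{2}\right) - f}{2} = \frac{-3 + O + f^{2} - f}{2} = - \frac{3}{2} + \frac{O}{2} + \frac{f^{2}}{2} - \frac{f}{2}$)
$\left(\sqrt{J{\left(1,z{\left(5,5 \right)} \right)} + 5}\right)^{4} = \left(\sqrt{\left(- \frac{3}{2} + \frac{1}{2} \cdot 1 + \frac{\left(- 3 \sqrt{3}\right)^{2}}{2} - \frac{\left(-3\right) \sqrt{3}}{2}\right) + 5}\right)^{4} = \left(\sqrt{\left(- \frac{3}{2} + \frac{1}{2} + \frac{1}{2} \cdot 27 + \frac{3 \sqrt{3}}{2}\right) + 5}\right)^{4} = \left(\sqrt{\left(- \frac{3}{2} + \frac{1}{2} + \frac{27}{2} + \frac{3 \sqrt{3}}{2}\right) + 5}\right)^{4} = \left(\sqrt{\left(\frac{25}{2} + \frac{3 \sqrt{3}}{2}\right) + 5}\right)^{4} = \left(\sqrt{\frac{35}{2} + \frac{3 \sqrt{3}}{2}}\right)^{4} = \left(\frac{35}{2} + \frac{3 \sqrt{3}}{2}\right)^{2}$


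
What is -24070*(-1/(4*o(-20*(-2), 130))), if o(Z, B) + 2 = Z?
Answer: 12035/76 ≈ 158.36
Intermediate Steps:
o(Z, B) = -2 + Z
-24070*(-1/(4*o(-20*(-2), 130))) = -24070*(-1/(4*(-2 - 20*(-2)))) = -24070*(-1/(4*(-2 + 40))) = -24070/((-4*38)) = -24070/(-152) = -24070*(-1/152) = 12035/76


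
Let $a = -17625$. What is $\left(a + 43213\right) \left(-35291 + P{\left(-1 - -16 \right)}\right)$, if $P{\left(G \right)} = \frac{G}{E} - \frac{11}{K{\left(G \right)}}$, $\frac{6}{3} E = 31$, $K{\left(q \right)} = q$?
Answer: $- \frac{419904351128}{465} \approx -9.0302 \cdot 10^{8}$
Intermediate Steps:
$E = \frac{31}{2}$ ($E = \frac{1}{2} \cdot 31 = \frac{31}{2} \approx 15.5$)
$P{\left(G \right)} = - \frac{11}{G} + \frac{2 G}{31}$ ($P{\left(G \right)} = \frac{G}{\frac{31}{2}} - \frac{11}{G} = G \frac{2}{31} - \frac{11}{G} = \frac{2 G}{31} - \frac{11}{G} = - \frac{11}{G} + \frac{2 G}{31}$)
$\left(a + 43213\right) \left(-35291 + P{\left(-1 - -16 \right)}\right) = \left(-17625 + 43213\right) \left(-35291 - \left(\frac{11}{-1 - -16} - \frac{2 \left(-1 - -16\right)}{31}\right)\right) = 25588 \left(-35291 - \left(\frac{11}{-1 + 16} - \frac{2 \left(-1 + 16\right)}{31}\right)\right) = 25588 \left(-35291 + \left(- \frac{11}{15} + \frac{2}{31} \cdot 15\right)\right) = 25588 \left(-35291 + \left(\left(-11\right) \frac{1}{15} + \frac{30}{31}\right)\right) = 25588 \left(-35291 + \left(- \frac{11}{15} + \frac{30}{31}\right)\right) = 25588 \left(-35291 + \frac{109}{465}\right) = 25588 \left(- \frac{16410206}{465}\right) = - \frac{419904351128}{465}$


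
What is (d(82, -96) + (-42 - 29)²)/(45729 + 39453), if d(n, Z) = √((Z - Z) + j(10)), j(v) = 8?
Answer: 5041/85182 + √2/42591 ≈ 0.059212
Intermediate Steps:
d(n, Z) = 2*√2 (d(n, Z) = √((Z - Z) + 8) = √(0 + 8) = √8 = 2*√2)
(d(82, -96) + (-42 - 29)²)/(45729 + 39453) = (2*√2 + (-42 - 29)²)/(45729 + 39453) = (2*√2 + (-71)²)/85182 = (2*√2 + 5041)*(1/85182) = (5041 + 2*√2)*(1/85182) = 5041/85182 + √2/42591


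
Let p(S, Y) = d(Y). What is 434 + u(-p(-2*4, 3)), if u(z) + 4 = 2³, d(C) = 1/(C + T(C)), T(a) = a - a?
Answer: 438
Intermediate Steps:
T(a) = 0
d(C) = 1/C (d(C) = 1/(C + 0) = 1/C)
p(S, Y) = 1/Y
u(z) = 4 (u(z) = -4 + 2³ = -4 + 8 = 4)
434 + u(-p(-2*4, 3)) = 434 + 4 = 438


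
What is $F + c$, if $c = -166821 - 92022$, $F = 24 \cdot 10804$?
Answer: $453$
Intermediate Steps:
$F = 259296$
$c = -258843$
$F + c = 259296 - 258843 = 453$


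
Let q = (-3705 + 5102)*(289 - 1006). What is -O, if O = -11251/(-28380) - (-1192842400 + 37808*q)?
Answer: -1108613269548211/28380 ≈ -3.9063e+10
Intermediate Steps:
q = -1001649 (q = 1397*(-717) = -1001649)
O = 1108613269548211/28380 (O = -11251/(-28380) - 37808/(1/(-1001649 - 31550)) = -11251*(-1/28380) - 37808/(1/(-1033199)) = 11251/28380 - 37808/(-1/1033199) = 11251/28380 - 37808*(-1033199) = 11251/28380 + 39063187792 = 1108613269548211/28380 ≈ 3.9063e+10)
-O = -1*1108613269548211/28380 = -1108613269548211/28380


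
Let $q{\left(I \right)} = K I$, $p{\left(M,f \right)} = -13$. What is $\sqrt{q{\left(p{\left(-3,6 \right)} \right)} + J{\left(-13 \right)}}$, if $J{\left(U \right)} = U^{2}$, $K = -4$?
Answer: $\sqrt{221} \approx 14.866$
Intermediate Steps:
$q{\left(I \right)} = - 4 I$
$\sqrt{q{\left(p{\left(-3,6 \right)} \right)} + J{\left(-13 \right)}} = \sqrt{\left(-4\right) \left(-13\right) + \left(-13\right)^{2}} = \sqrt{52 + 169} = \sqrt{221}$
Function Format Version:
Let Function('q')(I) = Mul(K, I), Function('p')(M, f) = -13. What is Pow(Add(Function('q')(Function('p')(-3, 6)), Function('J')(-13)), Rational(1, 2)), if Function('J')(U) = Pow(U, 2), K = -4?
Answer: Pow(221, Rational(1, 2)) ≈ 14.866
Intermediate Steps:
Function('q')(I) = Mul(-4, I)
Pow(Add(Function('q')(Function('p')(-3, 6)), Function('J')(-13)), Rational(1, 2)) = Pow(Add(Mul(-4, -13), Pow(-13, 2)), Rational(1, 2)) = Pow(Add(52, 169), Rational(1, 2)) = Pow(221, Rational(1, 2))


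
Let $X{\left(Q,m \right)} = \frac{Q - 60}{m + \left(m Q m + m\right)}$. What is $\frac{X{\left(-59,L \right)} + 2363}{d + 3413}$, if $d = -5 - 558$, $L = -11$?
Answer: $\frac{1208683}{1457775} \approx 0.82913$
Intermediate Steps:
$X{\left(Q,m \right)} = \frac{-60 + Q}{2 m + Q m^{2}}$ ($X{\left(Q,m \right)} = \frac{-60 + Q}{m + \left(Q m m + m\right)} = \frac{-60 + Q}{m + \left(Q m^{2} + m\right)} = \frac{-60 + Q}{m + \left(m + Q m^{2}\right)} = \frac{-60 + Q}{2 m + Q m^{2}}$)
$d = -563$ ($d = -5 - 558 = -563$)
$\frac{X{\left(-59,L \right)} + 2363}{d + 3413} = \frac{\frac{-60 - 59}{\left(-11\right) \left(2 - -649\right)} + 2363}{-563 + 3413} = \frac{\left(- \frac{1}{11}\right) \frac{1}{2 + 649} \left(-119\right) + 2363}{2850} = \left(\left(- \frac{1}{11}\right) \frac{1}{651} \left(-119\right) + 2363\right) \frac{1}{2850} = \left(\frac{17}{1023} + 2363\right) \frac{1}{2850} = \frac{2417366}{1023} \cdot \frac{1}{2850} = \frac{1208683}{1457775}$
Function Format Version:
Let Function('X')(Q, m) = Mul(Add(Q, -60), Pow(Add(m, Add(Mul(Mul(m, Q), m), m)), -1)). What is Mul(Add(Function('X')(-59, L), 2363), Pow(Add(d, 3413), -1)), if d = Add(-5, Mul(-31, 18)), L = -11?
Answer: Rational(1208683, 1457775) ≈ 0.82913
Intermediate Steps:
Function('X')(Q, m) = Mul(Pow(Add(Mul(2, m), Mul(Q, Pow(m, 2))), -1), Add(-60, Q)) (Function('X')(Q, m) = Mul(Add(-60, Q), Pow(Add(m, Add(Mul(Mul(Q, m), m), m)), -1)) = Mul(Add(-60, Q), Pow(Add(m, Add(Mul(Q, Pow(m, 2)), m)), -1)) = Mul(Add(-60, Q), Pow(Add(m, Add(m, Mul(Q, Pow(m, 2)))), -1)) = Mul(Add(-60, Q), Pow(Add(Mul(2, m), Mul(Q, Pow(m, 2))), -1)) = Mul(Pow(Add(Mul(2, m), Mul(Q, Pow(m, 2))), -1), Add(-60, Q)))
d = -563 (d = Add(-5, -558) = -563)
Mul(Add(Function('X')(-59, L), 2363), Pow(Add(d, 3413), -1)) = Mul(Add(Mul(Pow(-11, -1), Pow(Add(2, Mul(-59, -11)), -1), Add(-60, -59)), 2363), Pow(Add(-563, 3413), -1)) = Mul(Add(Mul(Rational(-1, 11), Pow(Add(2, 649), -1), -119), 2363), Pow(2850, -1)) = Mul(Add(Mul(Rational(-1, 11), Pow(651, -1), -119), 2363), Rational(1, 2850)) = Mul(Add(Mul(Rational(-1, 11), Rational(1, 651), -119), 2363), Rational(1, 2850)) = Mul(Add(Rational(17, 1023), 2363), Rational(1, 2850)) = Mul(Rational(2417366, 1023), Rational(1, 2850)) = Rational(1208683, 1457775)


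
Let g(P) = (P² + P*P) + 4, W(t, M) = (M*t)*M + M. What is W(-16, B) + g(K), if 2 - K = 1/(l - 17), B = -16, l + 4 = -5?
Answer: -1385695/338 ≈ -4099.7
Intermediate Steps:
l = -9 (l = -4 - 5 = -9)
W(t, M) = M + t*M² (W(t, M) = t*M² + M = M + t*M²)
K = 53/26 (K = 2 - 1/(-9 - 17) = 2 - 1/(-26) = 2 - 1*(-1/26) = 2 + 1/26 = 53/26 ≈ 2.0385)
g(P) = 4 + 2*P² (g(P) = (P² + P²) + 4 = 2*P² + 4 = 4 + 2*P²)
W(-16, B) + g(K) = -16*(1 - 16*(-16)) + (4 + 2*(53/26)²) = -16*(1 + 256) + (4 + 2*(2809/676)) = -16*257 + (4 + 2809/338) = -4112 + 4161/338 = -1385695/338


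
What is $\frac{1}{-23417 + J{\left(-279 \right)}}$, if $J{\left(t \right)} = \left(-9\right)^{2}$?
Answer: $- \frac{1}{23336} \approx -4.2852 \cdot 10^{-5}$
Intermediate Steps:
$J{\left(t \right)} = 81$
$\frac{1}{-23417 + J{\left(-279 \right)}} = \frac{1}{-23417 + 81} = \frac{1}{-23336} = - \frac{1}{23336}$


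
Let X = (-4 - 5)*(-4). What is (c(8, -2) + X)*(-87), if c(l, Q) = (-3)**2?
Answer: -3915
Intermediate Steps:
c(l, Q) = 9
X = 36 (X = -9*(-4) = 36)
(c(8, -2) + X)*(-87) = (9 + 36)*(-87) = 45*(-87) = -3915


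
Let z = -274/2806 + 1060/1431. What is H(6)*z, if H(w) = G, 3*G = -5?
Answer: -121805/113643 ≈ -1.0718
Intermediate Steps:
G = -5/3 (G = (⅓)*(-5) = -5/3 ≈ -1.6667)
H(w) = -5/3
z = 24361/37881 (z = -274*1/2806 + 1060*(1/1431) = -137/1403 + 20/27 = 24361/37881 ≈ 0.64309)
H(6)*z = -5/3*24361/37881 = -121805/113643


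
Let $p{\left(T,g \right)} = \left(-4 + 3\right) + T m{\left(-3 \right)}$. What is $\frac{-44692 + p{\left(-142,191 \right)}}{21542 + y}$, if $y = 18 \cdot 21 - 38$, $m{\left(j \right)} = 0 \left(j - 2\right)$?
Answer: $- \frac{44693}{21882} \approx -2.0425$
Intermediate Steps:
$m{\left(j \right)} = 0$ ($m{\left(j \right)} = 0 \left(-2 + j\right) = 0$)
$y = 340$ ($y = 378 - 38 = 340$)
$p{\left(T,g \right)} = -1$ ($p{\left(T,g \right)} = \left(-4 + 3\right) + T 0 = -1 + 0 = -1$)
$\frac{-44692 + p{\left(-142,191 \right)}}{21542 + y} = \frac{-44692 - 1}{21542 + 340} = - \frac{44693}{21882}$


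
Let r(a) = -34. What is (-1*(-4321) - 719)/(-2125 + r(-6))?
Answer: -3602/2159 ≈ -1.6684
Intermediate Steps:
(-1*(-4321) - 719)/(-2125 + r(-6)) = (-1*(-4321) - 719)/(-2125 - 34) = (4321 - 719)/(-2159) = 3602*(-1/2159) = -3602/2159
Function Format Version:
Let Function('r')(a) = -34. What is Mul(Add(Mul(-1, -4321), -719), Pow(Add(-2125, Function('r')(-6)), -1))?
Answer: Rational(-3602, 2159) ≈ -1.6684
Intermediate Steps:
Mul(Add(Mul(-1, -4321), -719), Pow(Add(-2125, Function('r')(-6)), -1)) = Mul(Add(Mul(-1, -4321), -719), Pow(Add(-2125, -34), -1)) = Mul(Add(4321, -719), Pow(-2159, -1)) = Mul(3602, Rational(-1, 2159)) = Rational(-3602, 2159)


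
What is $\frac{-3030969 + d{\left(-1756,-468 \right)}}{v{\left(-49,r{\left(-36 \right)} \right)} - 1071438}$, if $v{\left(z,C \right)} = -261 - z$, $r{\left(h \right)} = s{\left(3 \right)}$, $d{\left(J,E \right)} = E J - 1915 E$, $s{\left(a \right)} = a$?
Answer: $\frac{1312941}{1071650} \approx 1.2252$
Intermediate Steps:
$d{\left(J,E \right)} = - 1915 E + E J$
$r{\left(h \right)} = 3$
$\frac{-3030969 + d{\left(-1756,-468 \right)}}{v{\left(-49,r{\left(-36 \right)} \right)} - 1071438} = \frac{-3030969 - 468 \left(-1915 - 1756\right)}{\left(-261 - -49\right) - 1071438} = \frac{-3030969 - -1718028}{\left(-261 + 49\right) - 1071438} = \frac{-3030969 + 1718028}{-212 - 1071438} = - \frac{1312941}{-1071650} = \left(-1312941\right) \left(- \frac{1}{1071650}\right) = \frac{1312941}{1071650}$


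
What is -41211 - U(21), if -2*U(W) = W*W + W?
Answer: -40980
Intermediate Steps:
U(W) = -W/2 - W²/2 (U(W) = -(W*W + W)/2 = -(W² + W)/2 = -(W + W²)/2 = -W/2 - W²/2)
-41211 - U(21) = -41211 - (-1)*21*(1 + 21)/2 = -41211 - (-1)*21*22/2 = -41211 - 1*(-231) = -41211 + 231 = -40980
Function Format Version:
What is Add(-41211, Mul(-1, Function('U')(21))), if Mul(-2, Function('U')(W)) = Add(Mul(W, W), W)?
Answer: -40980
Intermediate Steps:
Function('U')(W) = Add(Mul(Rational(-1, 2), W), Mul(Rational(-1, 2), Pow(W, 2))) (Function('U')(W) = Mul(Rational(-1, 2), Add(Mul(W, W), W)) = Mul(Rational(-1, 2), Add(Pow(W, 2), W)) = Mul(Rational(-1, 2), Add(W, Pow(W, 2))) = Add(Mul(Rational(-1, 2), W), Mul(Rational(-1, 2), Pow(W, 2))))
Add(-41211, Mul(-1, Function('U')(21))) = Add(-41211, Mul(-1, Mul(Rational(-1, 2), 21, Add(1, 21)))) = Add(-41211, Mul(-1, Mul(Rational(-1, 2), 21, 22))) = Add(-41211, Mul(-1, -231)) = Add(-41211, 231) = -40980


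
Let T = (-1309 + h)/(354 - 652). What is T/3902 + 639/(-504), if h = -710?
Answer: -20611363/16279144 ≈ -1.2661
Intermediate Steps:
T = 2019/298 (T = (-1309 - 710)/(354 - 652) = -2019/(-298) = -2019*(-1/298) = 2019/298 ≈ 6.7752)
T/3902 + 639/(-504) = (2019/298)/3902 + 639/(-504) = (2019/298)*(1/3902) + 639*(-1/504) = 2019/1162796 - 71/56 = -20611363/16279144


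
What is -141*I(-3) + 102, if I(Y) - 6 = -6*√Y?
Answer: -744 + 846*I*√3 ≈ -744.0 + 1465.3*I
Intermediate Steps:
I(Y) = 6 - 6*√Y
-141*I(-3) + 102 = -141*(6 - 6*I*√3) + 102 = (-846 + 846*I*√3) + 102 = -744 + 846*I*√3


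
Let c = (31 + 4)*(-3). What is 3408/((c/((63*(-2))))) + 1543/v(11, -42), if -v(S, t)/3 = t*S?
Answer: 28348643/6930 ≈ 4090.7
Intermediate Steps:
c = -105 (c = 35*(-3) = -105)
v(S, t) = -3*S*t (v(S, t) = -3*t*S = -3*S*t)
3408/((c/((63*(-2))))) + 1543/v(11, -42) = 3408/((-105/(63*(-2)))) + 1543/((-3*11*(-42))) = 3408/((-105/(-126))) + 1543/1386 = 3408/((-105*(-1/126))) + 1543*(1/1386) = 3408/(5/6) + 1543/1386 = 3408*(6/5) + 1543/1386 = 20448/5 + 1543/1386 = 28348643/6930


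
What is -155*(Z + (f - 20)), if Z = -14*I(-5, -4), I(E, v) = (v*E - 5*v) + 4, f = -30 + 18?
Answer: 100440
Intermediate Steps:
f = -12
I(E, v) = 4 - 5*v + E*v (I(E, v) = (E*v - 5*v) + 4 = (-5*v + E*v) + 4 = 4 - 5*v + E*v)
Z = -616 (Z = -14*(4 - 5*(-4) - 5*(-4)) = -14*(4 + 20 + 20) = -14*44 = -616)
-155*(Z + (f - 20)) = -155*(-616 + (-12 - 20)) = -155*(-616 - 32) = -155*(-648) = 100440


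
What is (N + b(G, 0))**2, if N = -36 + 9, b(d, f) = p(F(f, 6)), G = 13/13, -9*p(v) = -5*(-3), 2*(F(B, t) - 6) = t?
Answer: 7396/9 ≈ 821.78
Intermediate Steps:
F(B, t) = 6 + t/2
p(v) = -5/3 (p(v) = -(-5)*(-3)/9 = -1/9*15 = -5/3)
G = 1 (G = 13*(1/13) = 1)
b(d, f) = -5/3
N = -27
(N + b(G, 0))**2 = (-27 - 5/3)**2 = (-86/3)**2 = 7396/9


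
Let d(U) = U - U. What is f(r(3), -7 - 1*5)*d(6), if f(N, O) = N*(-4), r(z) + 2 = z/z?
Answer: 0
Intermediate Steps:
r(z) = -1 (r(z) = -2 + z/z = -2 + 1 = -1)
d(U) = 0
f(N, O) = -4*N
f(r(3), -7 - 1*5)*d(6) = -4*(-1)*0 = 4*0 = 0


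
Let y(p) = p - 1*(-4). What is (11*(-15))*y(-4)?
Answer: 0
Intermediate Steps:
y(p) = 4 + p (y(p) = p + 4 = 4 + p)
(11*(-15))*y(-4) = (11*(-15))*(4 - 4) = -165*0 = 0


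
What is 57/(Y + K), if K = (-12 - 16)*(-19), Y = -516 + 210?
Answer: 57/226 ≈ 0.25221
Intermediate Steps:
Y = -306
K = 532 (K = -28*(-19) = 532)
57/(Y + K) = 57/(-306 + 532) = 57/226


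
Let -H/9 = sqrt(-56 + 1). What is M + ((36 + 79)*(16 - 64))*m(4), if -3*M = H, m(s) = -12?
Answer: 66240 + 3*I*sqrt(55) ≈ 66240.0 + 22.249*I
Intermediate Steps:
H = -9*I*sqrt(55) (H = -9*sqrt(-56 + 1) = -9*I*sqrt(55) ≈ -66.746*I)
M = 3*I*sqrt(55) (M = -(-3)*I*sqrt(55) = 3*I*sqrt(55) ≈ 22.249*I)
M + ((36 + 79)*(16 - 64))*m(4) = 3*I*sqrt(55) + ((36 + 79)*(16 - 64))*(-12) = 3*I*sqrt(55) + (115*(-48))*(-12) = 3*I*sqrt(55) - 5520*(-12) = 3*I*sqrt(55) + 66240 = 66240 + 3*I*sqrt(55)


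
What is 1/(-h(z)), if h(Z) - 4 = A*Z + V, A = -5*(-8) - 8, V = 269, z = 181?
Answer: -1/6065 ≈ -0.00016488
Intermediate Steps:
A = 32 (A = 40 - 8 = 32)
h(Z) = 273 + 32*Z (h(Z) = 4 + (32*Z + 269) = 4 + (269 + 32*Z) = 273 + 32*Z)
1/(-h(z)) = 1/(-(273 + 32*181)) = 1/(-(273 + 5792)) = 1/(-1*6065) = 1/(-6065) = -1/6065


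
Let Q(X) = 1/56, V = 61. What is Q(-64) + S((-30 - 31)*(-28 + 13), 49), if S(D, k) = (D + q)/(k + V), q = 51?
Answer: 27103/3080 ≈ 8.7997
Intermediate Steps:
Q(X) = 1/56
S(D, k) = (51 + D)/(61 + k) (S(D, k) = (D + 51)/(k + 61) = (51 + D)/(61 + k))
Q(-64) + S((-30 - 31)*(-28 + 13), 49) = 1/56 + (51 + (-30 - 31)*(-28 + 13))/(61 + 49) = 1/56 + (51 - 61*(-15))/110 = 1/56 + (51 + 915)/110 = 1/56 + (1/110)*966 = 1/56 + 483/55 = 27103/3080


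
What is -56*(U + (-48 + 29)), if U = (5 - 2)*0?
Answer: 1064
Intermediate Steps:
U = 0 (U = 3*0 = 0)
-56*(U + (-48 + 29)) = -56*(0 + (-48 + 29)) = -56*(0 - 19) = -56*(-19) = 1064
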